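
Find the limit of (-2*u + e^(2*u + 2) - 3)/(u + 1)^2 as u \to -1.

2

Direct substitution gives 0/0.
Apply L'Hôpital: lim (2*e^(2*u + 2) - 2)/(2*u + 2), still 0/0.
After 2 applications of L'Hôpital's rule the quotient is (4*e^(2*u + 2))/(2); substituting u = -1 gives 2.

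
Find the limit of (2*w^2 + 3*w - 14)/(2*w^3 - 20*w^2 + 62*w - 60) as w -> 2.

11/6

Direct substitution gives 0/0, so factor. Both numerator and denominator have (w - 2) as a factor.
After cancelling, the expression reduces to (2*w + 7)/(2*w^2 - 16*w + 30).
Substituting w = 2 gives 11/6.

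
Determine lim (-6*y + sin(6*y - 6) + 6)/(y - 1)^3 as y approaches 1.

-36

Direct substitution gives 0/0.
Apply L'Hôpital: lim (6*cos(6*y - 6) - 6)/(3*(y - 1)^2), still 0/0.
Apply L'Hôpital: lim (-36*sin(6*y - 6))/(6*y - 6), still 0/0.
After 3 applications of L'Hôpital's rule the quotient is (-216*cos(6*y - 6))/(6); substituting y = 1 gives -36.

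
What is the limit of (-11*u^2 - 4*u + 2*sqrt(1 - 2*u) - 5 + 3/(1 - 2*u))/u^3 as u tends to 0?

Substitution gives 0/0 (the numerator vanishes to order 3).
Expand each term to order u^3: the coefficient of u^3 in 2·√(1 - 2u) is -1 and in 3·1/(1 - 2u) is 24.
Lower-order terms cancel with the polynomial part, so the numerator is (23)·u^3 + o(u^3), and the limit is (23)/(1) = 23.

23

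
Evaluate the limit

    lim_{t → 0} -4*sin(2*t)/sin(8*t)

-1

Substitution gives 0/0.
Divide numerator and denominator by t: sin(2t)/t → 2 and sin(8t)/t → 8, so the limit is -4·2/8 = -1.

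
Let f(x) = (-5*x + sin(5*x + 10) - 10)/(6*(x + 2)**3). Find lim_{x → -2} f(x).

-125/36

Direct substitution gives 0/0.
Apply L'Hôpital: lim (5*cos(5*x + 10) - 5)/(18*(x + 2)^2), still 0/0.
Apply L'Hôpital: lim (-25*sin(5*x + 10))/(36*x + 72), still 0/0.
After 3 applications of L'Hôpital's rule the quotient is (-125*cos(5*x + 10))/(36); substituting x = -2 gives -125/36.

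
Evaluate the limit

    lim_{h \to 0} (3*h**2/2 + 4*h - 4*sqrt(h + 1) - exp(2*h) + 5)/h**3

-19/12

Substitution gives 0/0 (the numerator vanishes to order 3).
Expand each term to order h^3: the coefficient of h^3 in -4·√(1 + h) is -1/4 and in −e^(2h) is -4/3.
Lower-order terms cancel with the polynomial part, so the numerator is (-19/12)·h^3 + o(h^3), and the limit is (-19/12)/(1) = -19/12.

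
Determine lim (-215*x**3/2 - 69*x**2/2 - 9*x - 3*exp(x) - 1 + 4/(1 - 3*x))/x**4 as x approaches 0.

Substitution gives 0/0; apply L'Hôpital's rule 4 times.
After differentiating numerator and denominator 4 times the quotient is (-3*e^(x) - 7776/(3*x - 1)^5)/(24); at x = 0 this is 2591/8.

2591/8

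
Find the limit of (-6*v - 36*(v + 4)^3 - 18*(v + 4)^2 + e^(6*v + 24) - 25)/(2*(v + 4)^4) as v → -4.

Direct substitution gives 0/0.
Apply L'Hôpital: lim (-36*v - 108*(v + 4)^2 + 6*e^(6*v + 24) - 150)/(8*(v + 4)^3), still 0/0.
Apply L'Hôpital: lim (-216*v + 36*e^(6*v + 24) - 900)/(24*(v + 4)^2), still 0/0.
Apply L'Hôpital: lim (216*e^(6*v + 24) - 216)/(48*v + 192), still 0/0.
After 4 applications of L'Hôpital's rule the quotient is (1296*e^(6*v + 24))/(48); substituting v = -4 gives 27.

27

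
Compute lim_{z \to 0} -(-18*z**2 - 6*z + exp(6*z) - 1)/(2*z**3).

-18

Direct substitution gives 0/0.
Apply L'Hôpital: lim (-36*z + 6*e^(6*z) - 6)/(-6*z^2), still 0/0.
Apply L'Hôpital: lim (36*e^(6*z) - 36)/(-12*z), still 0/0.
After 3 applications of L'Hôpital's rule the quotient is (216*e^(6*z))/(-12); substituting z = 0 gives -18.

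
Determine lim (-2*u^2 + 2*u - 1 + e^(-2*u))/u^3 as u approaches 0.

-4/3

Direct substitution gives 0/0.
Apply L'Hôpital: lim (-4*u + 2 - 2*e^(-2*u))/(3*u^2), still 0/0.
Apply L'Hôpital: lim (-4 + 4*e^(-2*u))/(6*u), still 0/0.
After 3 applications of L'Hôpital's rule the quotient is (-8*e^(-2*u))/(6); substituting u = 0 gives -4/3.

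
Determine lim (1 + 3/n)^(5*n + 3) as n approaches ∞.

Let L be the limit and take ln: ln L = lim (5n + 3)·ln(1 + 3/n) = lim (5n + 3)·(3/n + O(1/n²)) = 15.
Hence L = e^(15).

e^(15)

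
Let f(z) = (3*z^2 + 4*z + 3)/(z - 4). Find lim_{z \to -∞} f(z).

The numerator has higher degree (2 > 1); the quotient behaves like (3/(1))·z^1 for large |z|.
As z → −∞ this diverges to -∞.

-∞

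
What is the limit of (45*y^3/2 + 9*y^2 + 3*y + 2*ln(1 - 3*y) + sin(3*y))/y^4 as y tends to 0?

-81/2

Substitution gives 0/0 (the numerator vanishes to order 4).
Expand each term to order y^4: the coefficient of y^4 in 2·ln(1 - 3y) is -81/2 and in sin(3y) is 0.
Lower-order terms cancel with the polynomial part, so the numerator is (-81/2)·y^4 + o(y^4), and the limit is (-81/2)/(1) = -81/2.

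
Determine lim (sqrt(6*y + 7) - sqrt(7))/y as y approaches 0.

3*√(7)/7

Substitution gives 0/0. Multiply numerator and denominator by the conjugate √(7 + 6y) + √7.
The numerator becomes (7 + 6y) − 7 = 6y, so the expression simplifies to 6/(√(7 + 6y) + √7).
Letting y → 0 gives 6/(2√7) = 3*√(7)/7.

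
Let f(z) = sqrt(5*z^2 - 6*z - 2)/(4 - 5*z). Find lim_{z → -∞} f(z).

√(5)/5

For large |z|, √(5*z^2 - 6*z - 2) ≈ √5·|z| and the denominator ≈ -5z.
Since z → −∞, |z| = −z, giving −√5/(-5) = √(5)/5.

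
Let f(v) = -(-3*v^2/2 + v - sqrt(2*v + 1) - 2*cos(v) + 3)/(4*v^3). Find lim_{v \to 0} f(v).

Substitution gives 0/0; apply L'Hôpital's rule 3 times.
After differentiating numerator and denominator 3 times the quotient is (-2*sin(v) - 3/(2*v + 1)^(5/2))/(-24); at v = 0 this is 1/8.

1/8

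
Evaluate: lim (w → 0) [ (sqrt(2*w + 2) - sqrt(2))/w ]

Substitution gives 0/0. Multiply numerator and denominator by the conjugate √(2 + 2w) + √2.
The numerator becomes (2 + 2w) − 2 = 2w, so the expression simplifies to 2/(√(2 + 2w) + √2).
Letting w → 0 gives 2/(2√2) = √(2)/2.

√(2)/2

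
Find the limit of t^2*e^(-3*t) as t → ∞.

0

Write as t^2/e^{3t}, an ∞/∞ form.
Exponential growth dominates any polynomial, so repeated L'Hôpital (or the standard result) gives 0.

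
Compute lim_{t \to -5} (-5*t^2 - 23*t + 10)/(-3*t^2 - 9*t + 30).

Direct substitution gives 0/0, so factor. Both numerator and denominator have (t + 5) as a factor.
After cancelling, the expression reduces to (2 - 5*t)/(6 - 3*t).
Substituting t = -5 gives 9/7.

9/7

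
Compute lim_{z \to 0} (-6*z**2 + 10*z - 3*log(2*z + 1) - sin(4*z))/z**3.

Substitution gives 0/0 (the numerator vanishes to order 3).
Expand each term to order z^3: the coefficient of z^3 in −sin(4z) is 32/3 and in -3·ln(1 + 2z) is -8.
Lower-order terms cancel with the polynomial part, so the numerator is (8/3)·z^3 + o(z^3), and the limit is (8/3)/(1) = 8/3.

8/3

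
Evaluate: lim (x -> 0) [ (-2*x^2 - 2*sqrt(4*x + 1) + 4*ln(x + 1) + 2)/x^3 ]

-20/3

Substitution gives 0/0; apply L'Hôpital's rule 3 times.
After differentiating numerator and denominator 3 times the quotient is (-48/(4*x + 1)^(5/2) + 8/(x + 1)^3)/(6); at x = 0 this is -20/3.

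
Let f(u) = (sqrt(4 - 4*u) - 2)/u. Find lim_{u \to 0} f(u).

A 0/0 form; rationalise with √(4 - 4u) + √4. This collapses the numerator to -4u, leaving -4/(√(4 - 4u) + √4) → -4/(2√4) = -1.

-1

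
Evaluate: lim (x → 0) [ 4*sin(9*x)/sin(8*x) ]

9/2

Substitution gives 0/0.
Divide numerator and denominator by x: sin(9x)/x → 9 and sin(8x)/x → 8, so the limit is 4·9/8 = 9/2.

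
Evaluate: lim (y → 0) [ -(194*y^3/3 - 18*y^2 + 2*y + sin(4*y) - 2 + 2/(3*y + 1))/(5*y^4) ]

-162/5

Substitution gives 0/0 (the numerator vanishes to order 4).
Expand each term to order y^4: the coefficient of y^4 in 2·1/(1 + 3y) is 162 and in sin(4y) is 0.
Lower-order terms cancel with the polynomial part, so the numerator is (162)·y^4 + o(y^4), and the limit is (162)/(-5) = -162/5.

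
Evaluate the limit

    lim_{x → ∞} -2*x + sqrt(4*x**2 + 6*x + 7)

3/2

An ∞ − ∞ form. Rationalising with the conjugate, the difference becomes (6x + 7) / (√(4*x^2 + 6*x + 7) + 2x).
For large x the denominator behaves like 2·2x, so the quotient tends to 6/4 = 3/2.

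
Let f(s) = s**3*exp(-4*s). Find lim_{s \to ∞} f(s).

0

Write as s^3/e^{4s}, an ∞/∞ form.
Exponential growth dominates any polynomial, so repeated L'Hôpital (or the standard result) gives 0.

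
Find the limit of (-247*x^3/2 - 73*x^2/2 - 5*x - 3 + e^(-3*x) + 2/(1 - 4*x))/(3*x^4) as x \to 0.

Substitution gives 0/0 (the numerator vanishes to order 4).
Expand each term to order x^4: the coefficient of x^4 in e^(-3x) is 27/8 and in 2·1/(1 - 4x) is 512.
Lower-order terms cancel with the polynomial part, so the numerator is (4123/8)·x^4 + o(x^4), and the limit is (4123/8)/(3) = 4123/24.

4123/24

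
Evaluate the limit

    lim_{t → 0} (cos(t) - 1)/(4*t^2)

Direct substitution gives 0/0.
Apply L'Hôpital: lim (-sin(t))/(8*t), still 0/0.
After 2 applications of L'Hôpital's rule the quotient is (-cos(t))/(8); substituting t = 0 gives -1/8.

-1/8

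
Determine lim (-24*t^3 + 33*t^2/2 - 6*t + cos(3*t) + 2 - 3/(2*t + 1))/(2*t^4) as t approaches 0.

-357/16

Substitution gives 0/0 (the numerator vanishes to order 4).
Expand each term to order t^4: the coefficient of t^4 in cos(3t) is 27/8 and in -3·1/(1 + 2t) is -48.
Lower-order terms cancel with the polynomial part, so the numerator is (-357/8)·t^4 + o(t^4), and the limit is (-357/8)/(2) = -357/16.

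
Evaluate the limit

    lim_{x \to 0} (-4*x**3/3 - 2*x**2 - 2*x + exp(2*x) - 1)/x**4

Direct substitution gives 0/0.
Apply L'Hôpital: lim (-4*x^2 - 4*x + 2*e^(2*x) - 2)/(4*x^3), still 0/0.
Apply L'Hôpital: lim (-8*x + 4*e^(2*x) - 4)/(12*x^2), still 0/0.
Apply L'Hôpital: lim (8*e^(2*x) - 8)/(24*x), still 0/0.
After 4 applications of L'Hôpital's rule the quotient is (16*e^(2*x))/(24); substituting x = 0 gives 2/3.

2/3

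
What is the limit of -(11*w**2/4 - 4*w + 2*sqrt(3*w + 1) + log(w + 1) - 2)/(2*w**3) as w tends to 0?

Substitution gives 0/0 (the numerator vanishes to order 3).
Expand each term to order w^3: the coefficient of w^3 in 2·√(1 + 3w) is 27/8 and in ln(1 + w) is 1/3.
Lower-order terms cancel with the polynomial part, so the numerator is (89/24)·w^3 + o(w^3), and the limit is (89/24)/(-2) = -89/48.

-89/48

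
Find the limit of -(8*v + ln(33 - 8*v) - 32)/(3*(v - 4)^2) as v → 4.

32/3

Direct substitution gives 0/0.
Apply L'Hôpital: lim (8 - 8/(33 - 8*v))/(24 - 6*v), still 0/0.
After 2 applications of L'Hôpital's rule the quotient is (-64/(33 - 8*v)^2)/(-6); substituting v = 4 gives 32/3.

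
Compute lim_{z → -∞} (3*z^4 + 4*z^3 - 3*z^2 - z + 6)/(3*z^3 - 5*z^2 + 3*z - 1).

-∞

The numerator has higher degree (4 > 3); the quotient behaves like (3/(3))·z^1 for large |z|.
As z → −∞ this diverges to -∞.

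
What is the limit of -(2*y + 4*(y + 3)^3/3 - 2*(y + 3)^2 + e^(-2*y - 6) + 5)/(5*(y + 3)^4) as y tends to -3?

-2/15

Direct substitution gives 0/0.
Apply L'Hôpital: lim (-4*y + 4*(y + 3)^2 - 2*e^(-2*y - 6) - 10)/(-20*(y + 3)^3), still 0/0.
Apply L'Hôpital: lim (8*y + 4*e^(-2*y - 6) + 20)/(-60*(y + 3)^2), still 0/0.
Apply L'Hôpital: lim (8 - 8*e^(-2*y - 6))/(-120*y - 360), still 0/0.
After 4 applications of L'Hôpital's rule the quotient is (16*e^(-2*y - 6))/(-120); substituting y = -3 gives -2/15.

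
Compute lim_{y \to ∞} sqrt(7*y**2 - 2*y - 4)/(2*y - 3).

√(7)/2

For large |y|, √(7*y^2 - 2*y - 4) ≈ √7·|y| and the denominator ≈ 2y.
Since y → +∞, |y| = y, giving √7/(2) = √(7)/2.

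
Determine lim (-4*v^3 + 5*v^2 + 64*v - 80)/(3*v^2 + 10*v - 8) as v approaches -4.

12

Since v = -4 makes numerator and denominator zero, (v + 4) divides both.
Cancelling it gives (-4*v^2 + 21*v - 20)/(3*v - 2); now plug in v = -4 to get 12.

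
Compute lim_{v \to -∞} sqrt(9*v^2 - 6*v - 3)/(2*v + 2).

For large |v|, √(9*v^2 - 6*v - 3) ≈ √9·|v| and the denominator ≈ 2v.
Since v → −∞, |v| = −v, giving −√9/(2) = -3/2.

-3/2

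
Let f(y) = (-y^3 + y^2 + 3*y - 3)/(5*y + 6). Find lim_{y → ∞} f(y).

-∞

The numerator has higher degree (3 > 1); the quotient behaves like (-1/(5))·y^2 for large |y|.
As y → +∞ this diverges to -∞.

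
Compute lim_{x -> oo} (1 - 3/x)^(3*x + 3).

The base → 1 and the exponent → ∞: a 1^∞ form.
Take logarithms: (3x + 3)·ln(1 - 3/x). Since ln(1+u) ~ u for small u, this behaves like (3x)·(-3/x) → -9.
So the limit is e^(-9).

e^(-9)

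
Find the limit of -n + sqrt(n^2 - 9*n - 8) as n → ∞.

An ∞ − ∞ form. Rationalising with the conjugate, the difference becomes (-9n - 8) / (√(n^2 - 9*n - 8) + n).
For large n the denominator behaves like 2·n, so the quotient tends to -9/2 = -9/2.

-9/2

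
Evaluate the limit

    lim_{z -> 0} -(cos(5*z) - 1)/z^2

25/2

Direct substitution gives 0/0.
Apply L'Hôpital: lim (-5*sin(5*z))/(-2*z), still 0/0.
After 2 applications of L'Hôpital's rule the quotient is (-25*cos(5*z))/(-2); substituting z = 0 gives 25/2.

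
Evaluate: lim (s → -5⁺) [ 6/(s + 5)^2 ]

∞

As s → -5⁺, (s + 5) → 0⁺, so (s + 5)^2 → 0⁺ and 6/(s + 5)^2 → ∞.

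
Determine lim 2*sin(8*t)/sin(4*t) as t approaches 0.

Substitution gives 0/0.
Divide numerator and denominator by t: sin(8t)/t → 8 and sin(4t)/t → 4, so the limit is 2·8/4 = 4.

4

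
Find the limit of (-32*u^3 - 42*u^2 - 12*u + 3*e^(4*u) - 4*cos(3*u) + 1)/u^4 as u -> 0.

37/2

Substitution gives 0/0; apply L'Hôpital's rule 4 times.
After differentiating numerator and denominator 4 times the quotient is (768*e^(4*u) - 324*cos(3*u))/(24); at u = 0 this is 37/2.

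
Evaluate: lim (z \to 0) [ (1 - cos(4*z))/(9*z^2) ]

Substitution gives 0/0.
Use (1 − cos u)/u² → 1/2 with u = 4z: the limit is 4²/(2·9) = 8/9.

8/9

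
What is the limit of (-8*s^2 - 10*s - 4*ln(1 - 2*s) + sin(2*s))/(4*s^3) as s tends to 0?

Substitution gives 0/0; apply L'Hôpital's rule 3 times.
After differentiating numerator and denominator 3 times the quotient is (-8*cos(2*s) - 64/(2*s - 1)^3)/(24); at s = 0 this is 7/3.

7/3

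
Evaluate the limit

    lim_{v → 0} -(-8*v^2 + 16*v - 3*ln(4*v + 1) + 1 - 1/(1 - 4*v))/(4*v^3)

Substitution gives 0/0; apply L'Hôpital's rule 3 times.
After differentiating numerator and denominator 3 times the quotient is (-384/(4*v + 1)^3 - 384/(4*v - 1)^4)/(-24); at v = 0 this is 32.

32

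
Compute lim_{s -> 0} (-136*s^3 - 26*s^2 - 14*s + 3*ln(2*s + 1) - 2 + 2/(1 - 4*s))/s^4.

500

Substitution gives 0/0 (the numerator vanishes to order 4).
Expand each term to order s^4: the coefficient of s^4 in 3·ln(1 + 2s) is -12 and in 2·1/(1 - 4s) is 512.
Lower-order terms cancel with the polynomial part, so the numerator is (500)·s^4 + o(s^4), and the limit is (500)/(1) = 500.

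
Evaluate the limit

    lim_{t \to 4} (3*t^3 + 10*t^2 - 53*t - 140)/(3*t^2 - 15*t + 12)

At t = 4 both the top and bottom vanish — a removable singularity. Factoring out (t - 4) from each leaves (3*t^2 + 22*t + 35)/(3*t - 3), which at t = 4 equals 19.

19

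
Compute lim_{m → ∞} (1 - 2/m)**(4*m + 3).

Write it as [(1 - 2/m)^m]^(4) · (1 - 2/m)^(3). The bracketed term tends to e^(-2) and the second factor to 1, so the limit is e^(-8).

e^(-8)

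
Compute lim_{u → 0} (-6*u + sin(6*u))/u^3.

-36

Direct substitution gives 0/0.
Apply L'Hôpital: lim (6*cos(6*u) - 6)/(3*u^2), still 0/0.
Apply L'Hôpital: lim (-36*sin(6*u))/(6*u), still 0/0.
After 3 applications of L'Hôpital's rule the quotient is (-216*cos(6*u))/(6); substituting u = 0 gives -36.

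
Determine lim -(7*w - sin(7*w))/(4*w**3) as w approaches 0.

-343/24

Direct substitution gives 0/0.
Apply L'Hôpital: lim (7 - 7*cos(7*w))/(-12*w^2), still 0/0.
Apply L'Hôpital: lim (49*sin(7*w))/(-24*w), still 0/0.
After 3 applications of L'Hôpital's rule the quotient is (343*cos(7*w))/(-24); substituting w = 0 gives -343/24.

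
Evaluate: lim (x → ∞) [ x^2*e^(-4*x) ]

Write as x^2/e^{4x}, an ∞/∞ form.
Exponential growth dominates any polynomial, so repeated L'Hôpital (or the standard result) gives 0.

0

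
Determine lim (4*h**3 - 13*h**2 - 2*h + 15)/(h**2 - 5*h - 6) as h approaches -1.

-36/7

Since h = -1 makes numerator and denominator zero, (h + 1) divides both.
Cancelling it gives (4*h^2 - 17*h + 15)/(h - 6); now plug in h = -1 to get -36/7.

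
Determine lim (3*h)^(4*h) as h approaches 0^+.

Base → 0⁺ and exponent → 0⁺: a 0^0 form.
Take logs: 4h·ln(3h). This is 0·(−∞); rewriting as ln(3h)/(1/(4h)) and applying L'Hôpital gives 0.
Hence the limit is e^0 = 1.

1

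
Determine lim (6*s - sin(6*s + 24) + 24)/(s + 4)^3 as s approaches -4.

36

Direct substitution gives 0/0.
Apply L'Hôpital: lim (6 - 6*cos(6*s + 24))/(3*(s + 4)^2), still 0/0.
Apply L'Hôpital: lim (36*sin(6*s + 24))/(6*s + 24), still 0/0.
After 3 applications of L'Hôpital's rule the quotient is (216*cos(6*s + 24))/(6); substituting s = -4 gives 36.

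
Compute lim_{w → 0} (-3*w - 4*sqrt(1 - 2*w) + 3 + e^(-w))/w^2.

5/2

Substitution gives 0/0 (the numerator vanishes to order 2).
Expand each term to order w^2: the coefficient of w^2 in e^(-w) is 1/2 and in -4·√(1 - 2w) is 2.
Lower-order terms cancel with the polynomial part, so the numerator is (5/2)·w^2 + o(w^2), and the limit is (5/2)/(1) = 5/2.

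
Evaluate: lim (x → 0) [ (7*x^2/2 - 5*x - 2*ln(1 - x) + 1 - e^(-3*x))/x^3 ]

31/6

Substitution gives 0/0; apply L'Hôpital's rule 3 times.
After differentiating numerator and denominator 3 times the quotient is (27*e^(-3*x) - 4/(x - 1)^3)/(6); at x = 0 this is 31/6.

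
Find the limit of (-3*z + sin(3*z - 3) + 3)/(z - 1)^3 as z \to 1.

-9/2

Direct substitution gives 0/0.
Apply L'Hôpital: lim (3*cos(3*z - 3) - 3)/(3*(z - 1)^2), still 0/0.
Apply L'Hôpital: lim (-9*sin(3*z - 3))/(6*z - 6), still 0/0.
After 3 applications of L'Hôpital's rule the quotient is (-27*cos(3*z - 3))/(6); substituting z = 1 gives -9/2.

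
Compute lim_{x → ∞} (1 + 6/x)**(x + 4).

e^(6)

Let L be the limit and take ln: ln L = lim (x + 4)·ln(1 + 6/x) = lim (x + 4)·(6/x + O(1/x²)) = 6.
Hence L = e^(6).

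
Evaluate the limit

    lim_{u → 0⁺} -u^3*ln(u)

This is a 0·(−∞) form. Rewrite as -1·ln(u) / u^(−3) and apply L'Hôpital:
the derivative quotient is -1·(1/u) / (−3·u^(−4)) = (1/3)·u^3 → 0.

0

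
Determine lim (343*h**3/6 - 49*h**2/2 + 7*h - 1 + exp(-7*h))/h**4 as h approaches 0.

2401/24

Direct substitution gives 0/0.
Apply L'Hôpital: lim (343*h^2/2 - 49*h + 7 - 7*e^(-7*h))/(4*h^3), still 0/0.
Apply L'Hôpital: lim (343*h - 49 + 49*e^(-7*h))/(12*h^2), still 0/0.
Apply L'Hôpital: lim (343 - 343*e^(-7*h))/(24*h), still 0/0.
After 4 applications of L'Hôpital's rule the quotient is (2401*e^(-7*h))/(24); substituting h = 0 gives 2401/24.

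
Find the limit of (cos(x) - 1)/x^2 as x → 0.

-1/2

Direct substitution gives 0/0.
Apply L'Hôpital: lim (-sin(x))/(2*x), still 0/0.
After 2 applications of L'Hôpital's rule the quotient is (-cos(x))/(2); substituting x = 0 gives -1/2.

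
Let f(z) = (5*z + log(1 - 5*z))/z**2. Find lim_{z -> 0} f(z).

-25/2

Direct substitution gives 0/0.
Apply L'Hôpital: lim (5 - 5/(1 - 5*z))/(2*z), still 0/0.
After 2 applications of L'Hôpital's rule the quotient is (-25/(1 - 5*z)^2)/(2); substituting z = 0 gives -25/2.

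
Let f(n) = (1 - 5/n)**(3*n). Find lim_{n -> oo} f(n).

e^(-15)

The base → 1 and the exponent → ∞: a 1^∞ form.
Take logarithms: (3n)·ln(1 - 5/n). Since ln(1+u) ~ u for small u, this behaves like (3n)·(-5/n) → -15.
So the limit is e^(-15).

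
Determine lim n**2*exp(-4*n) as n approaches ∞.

0

Write as n^2/e^{4n}, an ∞/∞ form.
Exponential growth dominates any polynomial, so repeated L'Hôpital (or the standard result) gives 0.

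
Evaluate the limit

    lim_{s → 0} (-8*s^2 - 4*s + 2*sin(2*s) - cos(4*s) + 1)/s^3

Substitution gives 0/0; apply L'Hôpital's rule 3 times.
After differentiating numerator and denominator 3 times the quotient is (-64*sin(4*s) - 16*cos(2*s))/(6); at s = 0 this is -8/3.

-8/3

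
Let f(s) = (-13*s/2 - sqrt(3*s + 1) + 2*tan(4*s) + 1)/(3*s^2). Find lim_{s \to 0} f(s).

3/8

Substitution gives 0/0; apply L'Hôpital's rule 2 times.
After differentiating numerator and denominator 2 times the quotient is (64*tan(4*s)/cos(4*s)^2 + 9/(4*(3*s + 1)^(3/2)))/(6); at s = 0 this is 3/8.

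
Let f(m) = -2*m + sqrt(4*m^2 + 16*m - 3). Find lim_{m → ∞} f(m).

An ∞ − ∞ form. Rationalising with the conjugate, the difference becomes (16m - 3) / (√(4*m^2 + 16*m - 3) + 2m).
For large m the denominator behaves like 2·2m, so the quotient tends to 16/4 = 4.

4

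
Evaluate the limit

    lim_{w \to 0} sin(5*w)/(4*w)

Substitution gives 0/0.
Write it as (5/4)·sin(5w)/(5w); since sin(u)/u → 1, the limit is 5/4.

5/4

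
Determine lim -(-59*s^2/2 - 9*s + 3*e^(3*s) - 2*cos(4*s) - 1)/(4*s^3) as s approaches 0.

-27/8

Substitution gives 0/0; apply L'Hôpital's rule 3 times.
After differentiating numerator and denominator 3 times the quotient is (81*e^(3*s) - 128*sin(4*s))/(-24); at s = 0 this is -27/8.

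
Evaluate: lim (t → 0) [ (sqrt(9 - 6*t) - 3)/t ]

-1

A 0/0 form; rationalise with √(9 - 6t) + √9. This collapses the numerator to -6t, leaving -6/(√(9 - 6t) + √9) → -6/(2√9) = -1.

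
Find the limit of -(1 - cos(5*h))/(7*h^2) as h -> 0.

Substitution gives 0/0.
Use (1 − cos u)/u² → 1/2 with u = 5h: the limit is 5²/(2·(-7)) = -25/14.

-25/14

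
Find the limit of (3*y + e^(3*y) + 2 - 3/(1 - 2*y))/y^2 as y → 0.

Substitution gives 0/0 (the numerator vanishes to order 2).
Expand each term to order y^2: the coefficient of y^2 in e^(3y) is 9/2 and in -3·1/(1 - 2y) is -12.
Lower-order terms cancel with the polynomial part, so the numerator is (-15/2)·y^2 + o(y^2), and the limit is (-15/2)/(1) = -15/2.

-15/2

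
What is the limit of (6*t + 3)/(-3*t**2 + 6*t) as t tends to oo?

The denominator has degree 2 and the numerator degree 1. Dividing numerator and denominator by t^2 sends every term to 0 except the leading denominator term, so the limit is 0.

0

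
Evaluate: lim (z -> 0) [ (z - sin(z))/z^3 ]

1/6

Direct substitution gives 0/0.
Apply L'Hôpital: lim (1 - cos(z))/(3*z^2), still 0/0.
Apply L'Hôpital: lim (sin(z))/(6*z), still 0/0.
After 3 applications of L'Hôpital's rule the quotient is (cos(z))/(6); substituting z = 0 gives 1/6.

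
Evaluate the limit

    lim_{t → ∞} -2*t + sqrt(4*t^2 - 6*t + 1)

An ∞ − ∞ form. Rationalising with the conjugate, the difference becomes (-6t + 1) / (√(4*t^2 - 6*t + 1) + 2t).
For large t the denominator behaves like 2·2t, so the quotient tends to -6/4 = -3/2.

-3/2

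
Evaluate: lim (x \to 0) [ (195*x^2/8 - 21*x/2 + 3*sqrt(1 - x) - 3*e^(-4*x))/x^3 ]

Substitution gives 0/0; apply L'Hôpital's rule 3 times.
After differentiating numerator and denominator 3 times the quotient is (192*e^(-4*x) - 9/(8*(1 - x)^(5/2)))/(6); at x = 0 this is 509/16.

509/16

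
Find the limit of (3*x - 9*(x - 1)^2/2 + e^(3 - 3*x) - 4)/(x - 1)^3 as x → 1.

-9/2

Direct substitution gives 0/0.
Apply L'Hôpital: lim (-9*x - 3*e^(3 - 3*x) + 12)/(3*(x - 1)^2), still 0/0.
Apply L'Hôpital: lim (9*e^(3 - 3*x) - 9)/(6*x - 6), still 0/0.
After 3 applications of L'Hôpital's rule the quotient is (-27*e^(3 - 3*x))/(6); substituting x = 1 gives -9/2.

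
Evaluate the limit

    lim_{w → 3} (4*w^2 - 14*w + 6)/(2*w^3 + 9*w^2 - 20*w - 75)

Since w = 3 makes numerator and denominator zero, (w - 3) divides both.
Cancelling it gives (4*w - 2)/(2*w^2 + 15*w + 25); now plug in w = 3 to get 5/44.

5/44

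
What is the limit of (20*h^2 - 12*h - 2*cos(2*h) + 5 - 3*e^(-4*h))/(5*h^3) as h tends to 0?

32/5

Substitution gives 0/0 (the numerator vanishes to order 3).
Expand each term to order h^3: the coefficient of h^3 in -2·cos(2h) is 0 and in -3·e^(-4h) is 32.
Lower-order terms cancel with the polynomial part, so the numerator is (32)·h^3 + o(h^3), and the limit is (32)/(5) = 32/5.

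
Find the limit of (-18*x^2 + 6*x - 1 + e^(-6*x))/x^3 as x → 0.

-36

Direct substitution gives 0/0.
Apply L'Hôpital: lim (-36*x + 6 - 6*e^(-6*x))/(3*x^2), still 0/0.
Apply L'Hôpital: lim (-36 + 36*e^(-6*x))/(6*x), still 0/0.
After 3 applications of L'Hôpital's rule the quotient is (-216*e^(-6*x))/(6); substituting x = 0 gives -36.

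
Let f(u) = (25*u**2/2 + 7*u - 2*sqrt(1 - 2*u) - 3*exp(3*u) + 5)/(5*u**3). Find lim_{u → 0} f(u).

-5/2

Substitution gives 0/0; apply L'Hôpital's rule 3 times.
After differentiating numerator and denominator 3 times the quotient is (-81*e^(3*u) + 6/(1 - 2*u)^(5/2))/(30); at u = 0 this is -5/2.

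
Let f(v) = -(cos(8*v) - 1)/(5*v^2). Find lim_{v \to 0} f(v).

32/5

Direct substitution gives 0/0.
Apply L'Hôpital: lim (-8*sin(8*v))/(-10*v), still 0/0.
After 2 applications of L'Hôpital's rule the quotient is (-64*cos(8*v))/(-10); substituting v = 0 gives 32/5.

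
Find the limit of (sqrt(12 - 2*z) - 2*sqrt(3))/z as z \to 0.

Substitution gives 0/0. Multiply numerator and denominator by the conjugate √(12 - 2z) + √12.
The numerator becomes (12 - 2z) − 12 = -2z, so the expression simplifies to -2/(√(12 - 2z) + √12).
Letting z → 0 gives -2/(2√12) = -√(3)/6.

-√(3)/6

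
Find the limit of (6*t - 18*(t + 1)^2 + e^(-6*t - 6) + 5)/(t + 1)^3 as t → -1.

Direct substitution gives 0/0.
Apply L'Hôpital: lim (-36*t - 6*e^(-6*t - 6) - 30)/(3*(t + 1)^2), still 0/0.
Apply L'Hôpital: lim (36*e^(-6*t - 6) - 36)/(6*t + 6), still 0/0.
After 3 applications of L'Hôpital's rule the quotient is (-216*e^(-6*t - 6))/(6); substituting t = -1 gives -36.

-36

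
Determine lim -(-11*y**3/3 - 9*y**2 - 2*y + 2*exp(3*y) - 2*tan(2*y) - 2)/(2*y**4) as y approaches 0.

Substitution gives 0/0 (the numerator vanishes to order 4).
Expand each term to order y^4: the coefficient of y^4 in -2·tan(2y) is 0 and in 2·e^(3y) is 27/4.
Lower-order terms cancel with the polynomial part, so the numerator is (27/4)·y^4 + o(y^4), and the limit is (27/4)/(-2) = -27/8.

-27/8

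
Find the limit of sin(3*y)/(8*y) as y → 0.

3/8

Substitution gives 0/0.
Write it as (3/8)·sin(3y)/(3y); since sin(u)/u → 1, the limit is 3/8.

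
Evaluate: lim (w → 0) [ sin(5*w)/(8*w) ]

5/8

Substitution gives 0/0.
Write it as (5/8)·sin(5w)/(5w); since sin(u)/u → 1, the limit is 5/8.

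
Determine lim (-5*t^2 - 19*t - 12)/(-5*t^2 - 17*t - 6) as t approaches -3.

11/13

Direct substitution gives 0/0, so factor. Both numerator and denominator have (t + 3) as a factor.
After cancelling, the expression reduces to (-5*t - 4)/(-5*t - 2).
Substituting t = -3 gives 11/13.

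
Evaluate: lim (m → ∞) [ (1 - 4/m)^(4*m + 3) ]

e^(-16)

Write it as [(1 - 4/m)^m]^(4) · (1 - 4/m)^(3). The bracketed term tends to e^(-4) and the second factor to 1, so the limit is e^(-16).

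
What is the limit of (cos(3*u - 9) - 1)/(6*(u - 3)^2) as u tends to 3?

-3/4

Direct substitution gives 0/0.
Apply L'Hôpital: lim (-3*sin(3*u - 9))/(12*u - 36), still 0/0.
After 2 applications of L'Hôpital's rule the quotient is (-9*cos(3*u - 9))/(12); substituting u = 3 gives -3/4.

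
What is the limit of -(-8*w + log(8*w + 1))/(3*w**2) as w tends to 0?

32/3

Direct substitution gives 0/0.
Apply L'Hôpital: lim (-8 + 8/(8*w + 1))/(-6*w), still 0/0.
After 2 applications of L'Hôpital's rule the quotient is (-64/(8*w + 1)^2)/(-6); substituting w = 0 gives 32/3.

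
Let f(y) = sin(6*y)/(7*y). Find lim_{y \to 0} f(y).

Substitution gives 0/0.
Write it as (6/7)·sin(6y)/(6y); since sin(u)/u → 1, the limit is 6/7.

6/7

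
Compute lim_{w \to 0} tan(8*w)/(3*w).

8/3

Substitution gives 0/0.
Since tan(u)/u → 1 as u → 0, tan(8w)/(8w) → 1 and the limit is 8/3.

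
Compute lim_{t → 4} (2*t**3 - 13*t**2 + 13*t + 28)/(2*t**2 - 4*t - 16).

5/12

Since t = 4 makes numerator and denominator zero, (t - 4) divides both.
Cancelling it gives (2*t^2 - 5*t - 7)/(2*t + 4); now plug in t = 4 to get 5/12.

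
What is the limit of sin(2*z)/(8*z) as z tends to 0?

Substitution gives 0/0.
Write it as (2/8)·sin(2z)/(2z); since sin(u)/u → 1, the limit is 1/4.

1/4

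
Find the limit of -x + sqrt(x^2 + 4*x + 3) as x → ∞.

An ∞ − ∞ form. Rationalising with the conjugate, the difference becomes (4x + 3) / (√(x^2 + 4*x + 3) + x).
For large x the denominator behaves like 2·x, so the quotient tends to 4/2 = 2.

2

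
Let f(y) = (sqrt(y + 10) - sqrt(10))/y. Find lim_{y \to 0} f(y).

√(10)/20

Substitution gives 0/0. Multiply numerator and denominator by the conjugate √(10 + y) + √10.
The numerator becomes (10 + y) − 10 = y, so the expression simplifies to 1/(√(10 + y) + √10).
Letting y → 0 gives 1/(2√10) = √(10)/20.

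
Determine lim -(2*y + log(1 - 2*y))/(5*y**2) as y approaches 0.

Direct substitution gives 0/0.
Apply L'Hôpital: lim (2 - 2/(1 - 2*y))/(-10*y), still 0/0.
After 2 applications of L'Hôpital's rule the quotient is (-4/(1 - 2*y)^2)/(-10); substituting y = 0 gives 2/5.

2/5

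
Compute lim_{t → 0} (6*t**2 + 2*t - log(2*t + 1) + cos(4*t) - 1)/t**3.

Substitution gives 0/0; apply L'Hôpital's rule 3 times.
After differentiating numerator and denominator 3 times the quotient is (64*sin(4*t) - 16/(2*t + 1)^3)/(6); at t = 0 this is -8/3.

-8/3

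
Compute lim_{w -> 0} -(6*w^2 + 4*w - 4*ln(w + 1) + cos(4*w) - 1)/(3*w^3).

Substitution gives 0/0 (the numerator vanishes to order 3).
Expand each term to order w^3: the coefficient of w^3 in -4·ln(1 + w) is -4/3 and in cos(4w) is 0.
Lower-order terms cancel with the polynomial part, so the numerator is (-4/3)·w^3 + o(w^3), and the limit is (-4/3)/(-3) = 4/9.

4/9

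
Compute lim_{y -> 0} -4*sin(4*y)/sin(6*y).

Substitution gives 0/0.
Divide numerator and denominator by y: sin(4y)/y → 4 and sin(6y)/y → 6, so the limit is -4·4/6 = -8/3.

-8/3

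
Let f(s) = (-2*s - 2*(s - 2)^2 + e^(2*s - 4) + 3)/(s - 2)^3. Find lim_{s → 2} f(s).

Direct substitution gives 0/0.
Apply L'Hôpital: lim (-4*s + 2*e^(2*s - 4) + 6)/(3*(s - 2)^2), still 0/0.
Apply L'Hôpital: lim (4*e^(2*s - 4) - 4)/(6*s - 12), still 0/0.
After 3 applications of L'Hôpital's rule the quotient is (8*e^(2*s - 4))/(6); substituting s = 2 gives 4/3.

4/3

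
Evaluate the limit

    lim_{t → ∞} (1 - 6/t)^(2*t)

e^(-12)

Let L be the limit and take ln: ln L = lim (2t)·ln(1 - 6/t) = lim (2t)·(-6/t + O(1/t²)) = -12.
Hence L = e^(-12).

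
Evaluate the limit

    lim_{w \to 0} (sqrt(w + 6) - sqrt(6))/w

√(6)/12

A 0/0 form; rationalise with √(6 + w) + √6. This collapses the numerator to w, leaving 1/(√(6 + w) + √6) → 1/(2√6) = √(6)/12.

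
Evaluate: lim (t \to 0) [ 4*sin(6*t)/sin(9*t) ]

8/3

Substitution gives 0/0.
Divide numerator and denominator by t: sin(6t)/t → 6 and sin(9t)/t → 9, so the limit is 4·6/9 = 8/3.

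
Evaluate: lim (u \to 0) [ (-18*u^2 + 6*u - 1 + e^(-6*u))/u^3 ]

-36

Direct substitution gives 0/0.
Apply L'Hôpital: lim (-36*u + 6 - 6*e^(-6*u))/(3*u^2), still 0/0.
Apply L'Hôpital: lim (-36 + 36*e^(-6*u))/(6*u), still 0/0.
After 3 applications of L'Hôpital's rule the quotient is (-216*e^(-6*u))/(6); substituting u = 0 gives -36.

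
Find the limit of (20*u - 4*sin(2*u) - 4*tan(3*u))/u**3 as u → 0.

Substitution gives 0/0; apply L'Hôpital's rule 3 times.
After differentiating numerator and denominator 3 times the quotient is (32*cos(2*u) - 648*tan(3*u)^4 - 864*tan(3*u)^2 - 216)/(6); at u = 0 this is -92/3.

-92/3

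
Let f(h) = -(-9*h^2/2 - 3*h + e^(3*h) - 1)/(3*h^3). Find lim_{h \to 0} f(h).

Direct substitution gives 0/0.
Apply L'Hôpital: lim (-9*h + 3*e^(3*h) - 3)/(-9*h^2), still 0/0.
Apply L'Hôpital: lim (9*e^(3*h) - 9)/(-18*h), still 0/0.
After 3 applications of L'Hôpital's rule the quotient is (27*e^(3*h))/(-18); substituting h = 0 gives -3/2.

-3/2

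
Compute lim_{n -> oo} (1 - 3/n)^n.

The base → 1 and the exponent → ∞: a 1^∞ form.
Take logarithms: (n)·ln(1 - 3/n). Since ln(1+u) ~ u for small u, this behaves like (n)·(-3/n) → -3.
So the limit is e^(-3).

e^(-3)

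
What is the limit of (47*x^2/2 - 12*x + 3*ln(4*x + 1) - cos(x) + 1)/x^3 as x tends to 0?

Substitution gives 0/0; apply L'Hôpital's rule 3 times.
After differentiating numerator and denominator 3 times the quotient is (-sin(x) + 384/(4*x + 1)^3)/(6); at x = 0 this is 64.

64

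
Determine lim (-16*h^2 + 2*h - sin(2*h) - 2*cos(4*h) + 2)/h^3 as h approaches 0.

4/3

Substitution gives 0/0 (the numerator vanishes to order 3).
Expand each term to order h^3: the coefficient of h^3 in -2·cos(4h) is 0 and in −sin(2h) is 4/3.
Lower-order terms cancel with the polynomial part, so the numerator is (4/3)·h^3 + o(h^3), and the limit is (4/3)/(1) = 4/3.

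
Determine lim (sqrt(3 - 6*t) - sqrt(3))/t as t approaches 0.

-√(3)

Substitution gives 0/0. Multiply numerator and denominator by the conjugate √(3 - 6t) + √3.
The numerator becomes (3 - 6t) − 3 = -6t, so the expression simplifies to -6/(√(3 - 6t) + √3).
Letting t → 0 gives -6/(2√3) = -√(3).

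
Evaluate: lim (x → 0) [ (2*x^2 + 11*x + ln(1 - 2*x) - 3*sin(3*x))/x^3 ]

65/6

Substitution gives 0/0 (the numerator vanishes to order 3).
Expand each term to order x^3: the coefficient of x^3 in -3·sin(3x) is 27/2 and in ln(1 - 2x) is -8/3.
Lower-order terms cancel with the polynomial part, so the numerator is (65/6)·x^3 + o(x^3), and the limit is (65/6)/(1) = 65/6.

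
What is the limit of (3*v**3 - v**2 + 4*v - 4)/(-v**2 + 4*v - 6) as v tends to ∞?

-∞

The numerator has higher degree (3 > 2); the quotient behaves like (3/(-1))·v^1 for large |v|.
As v → +∞ this diverges to -∞.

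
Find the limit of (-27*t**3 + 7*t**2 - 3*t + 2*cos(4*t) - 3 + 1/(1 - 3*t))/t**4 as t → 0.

Substitution gives 0/0 (the numerator vanishes to order 4).
Expand each term to order t^4: the coefficient of t^4 in 1/(1 - 3t) is 81 and in 2·cos(4t) is 64/3.
Lower-order terms cancel with the polynomial part, so the numerator is (307/3)·t^4 + o(t^4), and the limit is (307/3)/(1) = 307/3.

307/3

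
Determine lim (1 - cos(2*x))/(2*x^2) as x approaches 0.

1

Substitution gives 0/0.
Use (1 − cos u)/u² → 1/2 with u = 2x: the limit is 2²/(2·2) = 1.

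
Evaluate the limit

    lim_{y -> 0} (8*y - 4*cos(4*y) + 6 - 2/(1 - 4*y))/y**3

-128

Substitution gives 0/0 (the numerator vanishes to order 3).
Expand each term to order y^3: the coefficient of y^3 in -4·cos(4y) is 0 and in -2·1/(1 - 4y) is -128.
Lower-order terms cancel with the polynomial part, so the numerator is (-128)·y^3 + o(y^3), and the limit is (-128)/(1) = -128.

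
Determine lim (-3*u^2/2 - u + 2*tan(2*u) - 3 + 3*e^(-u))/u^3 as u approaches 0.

29/6

Substitution gives 0/0 (the numerator vanishes to order 3).
Expand each term to order u^3: the coefficient of u^3 in 3·e^(-u) is -1/2 and in 2·tan(2u) is 16/3.
Lower-order terms cancel with the polynomial part, so the numerator is (29/6)·u^3 + o(u^3), and the limit is (29/6)/(1) = 29/6.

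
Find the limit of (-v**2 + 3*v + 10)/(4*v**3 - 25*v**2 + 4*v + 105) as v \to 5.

-7/54

Since v = 5 makes numerator and denominator zero, (v - 5) divides both.
Cancelling it gives (-v - 2)/(4*v^2 - 5*v - 21); now plug in v = 5 to get -7/54.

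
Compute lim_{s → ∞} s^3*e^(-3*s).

Write as s^3/e^{3s}, an ∞/∞ form.
Exponential growth dominates any polynomial, so repeated L'Hôpital (or the standard result) gives 0.

0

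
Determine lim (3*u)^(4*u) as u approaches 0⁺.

Base → 0⁺ and exponent → 0⁺: a 0^0 form.
Take logs: 4u·ln(3u). This is 0·(−∞); rewriting as ln(3u)/(1/(4u)) and applying L'Hôpital gives 0.
Hence the limit is e^0 = 1.

1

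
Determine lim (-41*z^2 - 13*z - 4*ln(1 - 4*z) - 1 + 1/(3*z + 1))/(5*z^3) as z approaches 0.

35/3

Substitution gives 0/0; apply L'Hôpital's rule 3 times.
After differentiating numerator and denominator 3 times the quotient is (-512/(4*z - 1)^3 - 162/(3*z + 1)^4)/(30); at z = 0 this is 35/3.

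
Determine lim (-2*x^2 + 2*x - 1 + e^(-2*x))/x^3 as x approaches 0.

Direct substitution gives 0/0.
Apply L'Hôpital: lim (-4*x + 2 - 2*e^(-2*x))/(3*x^2), still 0/0.
Apply L'Hôpital: lim (-4 + 4*e^(-2*x))/(6*x), still 0/0.
After 3 applications of L'Hôpital's rule the quotient is (-8*e^(-2*x))/(6); substituting x = 0 gives -4/3.

-4/3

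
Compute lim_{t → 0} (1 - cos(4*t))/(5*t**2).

Substitution gives 0/0.
Use (1 − cos u)/u² → 1/2 with u = 4t: the limit is 4²/(2·5) = 8/5.

8/5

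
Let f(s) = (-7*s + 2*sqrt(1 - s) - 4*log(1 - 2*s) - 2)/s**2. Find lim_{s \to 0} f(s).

31/4

Substitution gives 0/0; apply L'Hôpital's rule 2 times.
After differentiating numerator and denominator 2 times the quotient is (16/(2*s - 1)^2 - 1/(2*(1 - s)^(3/2)))/(2); at s = 0 this is 31/4.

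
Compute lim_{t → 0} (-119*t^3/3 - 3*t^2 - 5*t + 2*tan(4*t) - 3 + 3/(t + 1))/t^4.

3

Substitution gives 0/0 (the numerator vanishes to order 4).
Expand each term to order t^4: the coefficient of t^4 in 3·1/(1 + t) is 3 and in 2·tan(4t) is 0.
Lower-order terms cancel with the polynomial part, so the numerator is (3)·t^4 + o(t^4), and the limit is (3)/(1) = 3.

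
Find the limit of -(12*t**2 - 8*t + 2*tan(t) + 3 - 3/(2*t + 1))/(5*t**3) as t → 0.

-74/15

Substitution gives 0/0 (the numerator vanishes to order 3).
Expand each term to order t^3: the coefficient of t^3 in -3·1/(1 + 2t) is 24 and in 2·tan(t) is 2/3.
Lower-order terms cancel with the polynomial part, so the numerator is (74/3)·t^3 + o(t^3), and the limit is (74/3)/(-5) = -74/15.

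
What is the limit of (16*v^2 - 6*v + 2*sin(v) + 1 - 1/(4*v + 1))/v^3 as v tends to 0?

191/3

Substitution gives 0/0 (the numerator vanishes to order 3).
Expand each term to order v^3: the coefficient of v^3 in 2·sin(v) is -1/3 and in −1/(1 + 4v) is 64.
Lower-order terms cancel with the polynomial part, so the numerator is (191/3)·v^3 + o(v^3), and the limit is (191/3)/(1) = 191/3.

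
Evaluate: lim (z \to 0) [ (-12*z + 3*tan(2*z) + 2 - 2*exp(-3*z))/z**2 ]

Substitution gives 0/0; apply L'Hôpital's rule 2 times.
After differentiating numerator and denominator 2 times the quotient is (24*tan(2*z)/cos(2*z)^2 - 18*e^(-3*z))/(2); at z = 0 this is -9.

-9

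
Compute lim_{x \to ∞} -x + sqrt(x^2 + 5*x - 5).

An ∞ − ∞ form. Rationalising with the conjugate, the difference becomes (5x - 5) / (√(x^2 + 5*x - 5) + x).
For large x the denominator behaves like 2·x, so the quotient tends to 5/2 = 5/2.

5/2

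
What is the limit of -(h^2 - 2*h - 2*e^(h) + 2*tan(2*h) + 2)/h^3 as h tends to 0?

Substitution gives 0/0; apply L'Hôpital's rule 3 times.
After differentiating numerator and denominator 3 times the quotient is (-2*e^(h) + 96*tan(2*h)^4 + 128*tan(2*h)^2 + 32)/(-6); at h = 0 this is -5.

-5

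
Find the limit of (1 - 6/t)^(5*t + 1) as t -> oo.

e^(-30)

The base → 1 and the exponent → ∞: a 1^∞ form.
Take logarithms: (5t + 1)·ln(1 - 6/t). Since ln(1+u) ~ u for small u, this behaves like (5t)·(-6/t) → -30.
So the limit is e^(-30).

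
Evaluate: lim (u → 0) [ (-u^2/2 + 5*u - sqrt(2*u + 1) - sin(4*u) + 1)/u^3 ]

61/6

Substitution gives 0/0 (the numerator vanishes to order 3).
Expand each term to order u^3: the coefficient of u^3 in −sin(4u) is 32/3 and in −√(1 + 2u) is -1/2.
Lower-order terms cancel with the polynomial part, so the numerator is (61/6)·u^3 + o(u^3), and the limit is (61/6)/(1) = 61/6.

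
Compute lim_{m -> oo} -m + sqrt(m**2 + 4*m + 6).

2

An ∞ − ∞ form. Rationalising with the conjugate, the difference becomes (4m + 6) / (√(m^2 + 4*m + 6) + m).
For large m the denominator behaves like 2·m, so the quotient tends to 4/2 = 2.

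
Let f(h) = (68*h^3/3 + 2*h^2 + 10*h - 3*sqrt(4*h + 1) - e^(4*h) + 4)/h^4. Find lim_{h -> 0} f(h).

58/3

Substitution gives 0/0 (the numerator vanishes to order 4).
Expand each term to order h^4: the coefficient of h^4 in -3·√(1 + 4h) is 30 and in −e^(4h) is -32/3.
Lower-order terms cancel with the polynomial part, so the numerator is (58/3)·h^4 + o(h^4), and the limit is (58/3)/(1) = 58/3.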